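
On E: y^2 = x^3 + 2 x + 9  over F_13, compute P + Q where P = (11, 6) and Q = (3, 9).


P != Q, so use the chord formula.
s = (y2 - y1) / (x2 - x1) = (3) / (5) mod 13 = 11
x3 = s^2 - x1 - x2 mod 13 = 11^2 - 11 - 3 = 3
y3 = s (x1 - x3) - y1 mod 13 = 11 * (11 - 3) - 6 = 4

P + Q = (3, 4)


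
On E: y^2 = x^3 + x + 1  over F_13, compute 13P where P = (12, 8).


k = 13 = 1101_2 (binary, LSB first: 1011)
Double-and-add from P = (12, 8):
  bit 0 = 1: acc = O + (12, 8) = (12, 8)
  bit 1 = 0: acc unchanged = (12, 8)
  bit 2 = 1: acc = (12, 8) + (4, 11) = (1, 9)
  bit 3 = 1: acc = (1, 9) + (8, 12) = (1, 4)

13P = (1, 4)


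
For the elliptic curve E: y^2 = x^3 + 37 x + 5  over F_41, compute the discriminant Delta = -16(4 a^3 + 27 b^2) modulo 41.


4 a^3 + 27 b^2 = 4*37^3 + 27*5^2 = 202612 + 675 = 203287
Delta = -16 * (203287) = -3252592
Delta mod 41 = 20

Delta = 20 (mod 41)


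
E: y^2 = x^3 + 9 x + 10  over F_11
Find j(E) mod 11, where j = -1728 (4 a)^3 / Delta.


Delta = -16(4 a^3 + 27 b^2) mod 11 = 3
-1728 * (4 a)^3 = -1728 * (4*9)^3 mod 11 = 6
j = 6 * 3^(-1) mod 11 = 2

j = 2 (mod 11)


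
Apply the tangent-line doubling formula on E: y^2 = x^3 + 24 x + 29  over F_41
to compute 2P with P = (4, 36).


Doubling: s = (3 x1^2 + a) / (2 y1)
s = (3*4^2 + 24) / (2*36) mod 41 = 1
x3 = s^2 - 2 x1 mod 41 = 1^2 - 2*4 = 34
y3 = s (x1 - x3) - y1 mod 41 = 1 * (4 - 34) - 36 = 16

2P = (34, 16)


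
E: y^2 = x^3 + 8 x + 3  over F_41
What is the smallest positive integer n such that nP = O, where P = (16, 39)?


Compute successive multiples of P until we hit O:
  1P = (16, 39)
  2P = (7, 19)
  3P = (28, 30)
  4P = (36, 17)
  5P = (39, 15)
  6P = (6, 29)
  7P = (20, 39)
  8P = (5, 2)
  ... (continuing to 33P)
  33P = O

ord(P) = 33


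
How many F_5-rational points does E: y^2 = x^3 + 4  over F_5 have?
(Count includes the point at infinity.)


For each x in F_5, count y with y^2 = x^3 + 0 x + 4 mod 5:
  x = 0: RHS = 4, y in [2, 3]  -> 2 point(s)
  x = 1: RHS = 0, y in [0]  -> 1 point(s)
  x = 3: RHS = 1, y in [1, 4]  -> 2 point(s)
Affine points: 5. Add the point at infinity: total = 6.

#E(F_5) = 6


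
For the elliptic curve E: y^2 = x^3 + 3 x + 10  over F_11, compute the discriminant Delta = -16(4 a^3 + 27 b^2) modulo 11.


4 a^3 + 27 b^2 = 4*3^3 + 27*10^2 = 108 + 2700 = 2808
Delta = -16 * (2808) = -44928
Delta mod 11 = 7

Delta = 7 (mod 11)


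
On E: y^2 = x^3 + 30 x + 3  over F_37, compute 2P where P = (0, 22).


Doubling: s = (3 x1^2 + a) / (2 y1)
s = (3*0^2 + 30) / (2*22) mod 37 = 36
x3 = s^2 - 2 x1 mod 37 = 36^2 - 2*0 = 1
y3 = s (x1 - x3) - y1 mod 37 = 36 * (0 - 1) - 22 = 16

2P = (1, 16)


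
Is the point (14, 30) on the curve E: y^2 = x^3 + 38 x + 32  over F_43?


Check whether y^2 = x^3 + 38 x + 32 (mod 43) for (x, y) = (14, 30).
LHS: y^2 = 30^2 mod 43 = 40
RHS: x^3 + 38 x + 32 = 14^3 + 38*14 + 32 mod 43 = 40
LHS = RHS

Yes, on the curve


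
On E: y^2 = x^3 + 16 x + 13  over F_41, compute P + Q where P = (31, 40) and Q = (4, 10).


P != Q, so use the chord formula.
s = (y2 - y1) / (x2 - x1) = (11) / (14) mod 41 = 33
x3 = s^2 - x1 - x2 mod 41 = 33^2 - 31 - 4 = 29
y3 = s (x1 - x3) - y1 mod 41 = 33 * (31 - 29) - 40 = 26

P + Q = (29, 26)


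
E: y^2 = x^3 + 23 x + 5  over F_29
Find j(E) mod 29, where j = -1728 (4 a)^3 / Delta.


Delta = -16(4 a^3 + 27 b^2) mod 29 = 8
-1728 * (4 a)^3 = -1728 * (4*23)^3 mod 29 = 21
j = 21 * 8^(-1) mod 29 = 28

j = 28 (mod 29)


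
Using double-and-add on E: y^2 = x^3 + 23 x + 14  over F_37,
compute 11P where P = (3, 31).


k = 11 = 1011_2 (binary, LSB first: 1101)
Double-and-add from P = (3, 31):
  bit 0 = 1: acc = O + (3, 31) = (3, 31)
  bit 1 = 1: acc = (3, 31) + (35, 16) = (8, 28)
  bit 2 = 0: acc unchanged = (8, 28)
  bit 3 = 1: acc = (8, 28) + (17, 8) = (11, 28)

11P = (11, 28)


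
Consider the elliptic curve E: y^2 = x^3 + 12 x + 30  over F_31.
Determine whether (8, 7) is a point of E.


Check whether y^2 = x^3 + 12 x + 30 (mod 31) for (x, y) = (8, 7).
LHS: y^2 = 7^2 mod 31 = 18
RHS: x^3 + 12 x + 30 = 8^3 + 12*8 + 30 mod 31 = 18
LHS = RHS

Yes, on the curve


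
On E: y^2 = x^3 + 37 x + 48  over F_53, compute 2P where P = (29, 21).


Doubling: s = (3 x1^2 + a) / (2 y1)
s = (3*29^2 + 37) / (2*21) mod 53 = 13
x3 = s^2 - 2 x1 mod 53 = 13^2 - 2*29 = 5
y3 = s (x1 - x3) - y1 mod 53 = 13 * (29 - 5) - 21 = 26

2P = (5, 26)


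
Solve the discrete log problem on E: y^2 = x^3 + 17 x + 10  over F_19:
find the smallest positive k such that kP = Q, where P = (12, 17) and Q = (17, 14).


Enumerate multiples of P until we hit Q = (17, 14):
  1P = (12, 17)
  2P = (4, 16)
  3P = (14, 16)
  4P = (17, 14)
Match found at i = 4.

k = 4


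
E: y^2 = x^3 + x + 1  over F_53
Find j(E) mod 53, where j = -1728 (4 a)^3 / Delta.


Delta = -16(4 a^3 + 27 b^2) mod 53 = 34
-1728 * (4 a)^3 = -1728 * (4*1)^3 mod 53 = 19
j = 19 * 34^(-1) mod 53 = 52

j = 52 (mod 53)


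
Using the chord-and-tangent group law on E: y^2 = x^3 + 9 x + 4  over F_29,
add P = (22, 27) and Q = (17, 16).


P != Q, so use the chord formula.
s = (y2 - y1) / (x2 - x1) = (18) / (24) mod 29 = 8
x3 = s^2 - x1 - x2 mod 29 = 8^2 - 22 - 17 = 25
y3 = s (x1 - x3) - y1 mod 29 = 8 * (22 - 25) - 27 = 7

P + Q = (25, 7)


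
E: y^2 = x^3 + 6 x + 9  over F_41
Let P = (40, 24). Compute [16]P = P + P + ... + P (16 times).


k = 16 = 10000_2 (binary, LSB first: 00001)
Double-and-add from P = (40, 24):
  bit 0 = 0: acc unchanged = O
  bit 1 = 0: acc unchanged = O
  bit 2 = 0: acc unchanged = O
  bit 3 = 0: acc unchanged = O
  bit 4 = 1: acc = O + (5, 0) = (5, 0)

16P = (5, 0)


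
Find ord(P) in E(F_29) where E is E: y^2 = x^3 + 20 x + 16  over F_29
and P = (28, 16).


Compute successive multiples of P until we hit O:
  1P = (28, 16)
  2P = (6, 27)
  3P = (17, 22)
  4P = (26, 4)
  5P = (11, 28)
  6P = (20, 21)
  7P = (19, 11)
  8P = (2, 21)
  ... (continuing to 33P)
  33P = O

ord(P) = 33


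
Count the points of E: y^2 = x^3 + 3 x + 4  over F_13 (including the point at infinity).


For each x in F_13, count y with y^2 = x^3 + 3 x + 4 mod 13:
  x = 0: RHS = 4, y in [2, 11]  -> 2 point(s)
  x = 3: RHS = 1, y in [1, 12]  -> 2 point(s)
  x = 5: RHS = 1, y in [1, 12]  -> 2 point(s)
  x = 6: RHS = 4, y in [2, 11]  -> 2 point(s)
  x = 7: RHS = 4, y in [2, 11]  -> 2 point(s)
  x = 11: RHS = 3, y in [4, 9]  -> 2 point(s)
  x = 12: RHS = 0, y in [0]  -> 1 point(s)
Affine points: 13. Add the point at infinity: total = 14.

#E(F_13) = 14


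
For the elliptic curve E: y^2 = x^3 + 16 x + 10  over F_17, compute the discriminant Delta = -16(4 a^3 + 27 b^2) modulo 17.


4 a^3 + 27 b^2 = 4*16^3 + 27*10^2 = 16384 + 2700 = 19084
Delta = -16 * (19084) = -305344
Delta mod 17 = 10

Delta = 10 (mod 17)


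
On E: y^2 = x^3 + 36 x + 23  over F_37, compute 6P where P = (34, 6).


k = 6 = 110_2 (binary, LSB first: 011)
Double-and-add from P = (34, 6):
  bit 0 = 0: acc unchanged = O
  bit 1 = 1: acc = O + (22, 20) = (22, 20)
  bit 2 = 1: acc = (22, 20) + (33, 0) = (22, 17)

6P = (22, 17)


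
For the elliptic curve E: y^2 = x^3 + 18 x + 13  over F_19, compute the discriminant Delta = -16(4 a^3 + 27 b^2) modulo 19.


4 a^3 + 27 b^2 = 4*18^3 + 27*13^2 = 23328 + 4563 = 27891
Delta = -16 * (27891) = -446256
Delta mod 19 = 16

Delta = 16 (mod 19)


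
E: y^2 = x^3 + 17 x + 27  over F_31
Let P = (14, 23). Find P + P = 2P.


Doubling: s = (3 x1^2 + a) / (2 y1)
s = (3*14^2 + 17) / (2*23) mod 31 = 30
x3 = s^2 - 2 x1 mod 31 = 30^2 - 2*14 = 4
y3 = s (x1 - x3) - y1 mod 31 = 30 * (14 - 4) - 23 = 29

2P = (4, 29)


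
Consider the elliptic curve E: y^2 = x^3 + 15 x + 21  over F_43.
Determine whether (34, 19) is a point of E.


Check whether y^2 = x^3 + 15 x + 21 (mod 43) for (x, y) = (34, 19).
LHS: y^2 = 19^2 mod 43 = 17
RHS: x^3 + 15 x + 21 = 34^3 + 15*34 + 21 mod 43 = 17
LHS = RHS

Yes, on the curve


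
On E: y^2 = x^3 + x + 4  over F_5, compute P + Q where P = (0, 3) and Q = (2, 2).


P != Q, so use the chord formula.
s = (y2 - y1) / (x2 - x1) = (4) / (2) mod 5 = 2
x3 = s^2 - x1 - x2 mod 5 = 2^2 - 0 - 2 = 2
y3 = s (x1 - x3) - y1 mod 5 = 2 * (0 - 2) - 3 = 3

P + Q = (2, 3)


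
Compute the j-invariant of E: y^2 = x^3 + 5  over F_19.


Delta = -16(4 a^3 + 27 b^2) mod 19 = 11
-1728 * (4 a)^3 = -1728 * (4*0)^3 mod 19 = 0
j = 0 * 11^(-1) mod 19 = 0

j = 0 (mod 19)


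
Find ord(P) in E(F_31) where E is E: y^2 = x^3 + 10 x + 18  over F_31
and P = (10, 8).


Compute successive multiples of P until we hit O:
  1P = (10, 8)
  2P = (11, 23)
  3P = (18, 27)
  4P = (13, 12)
  5P = (27, 21)
  6P = (14, 9)
  7P = (9, 0)
  8P = (14, 22)
  ... (continuing to 14P)
  14P = O

ord(P) = 14


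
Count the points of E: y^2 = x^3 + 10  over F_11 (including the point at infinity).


For each x in F_11, count y with y^2 = x^3 + 0 x + 10 mod 11:
  x = 1: RHS = 0, y in [0]  -> 1 point(s)
  x = 3: RHS = 4, y in [2, 9]  -> 2 point(s)
  x = 5: RHS = 3, y in [5, 6]  -> 2 point(s)
  x = 7: RHS = 1, y in [1, 10]  -> 2 point(s)
  x = 8: RHS = 5, y in [4, 7]  -> 2 point(s)
  x = 10: RHS = 9, y in [3, 8]  -> 2 point(s)
Affine points: 11. Add the point at infinity: total = 12.

#E(F_11) = 12


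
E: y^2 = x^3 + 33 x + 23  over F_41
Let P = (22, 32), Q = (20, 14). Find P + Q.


P != Q, so use the chord formula.
s = (y2 - y1) / (x2 - x1) = (23) / (39) mod 41 = 9
x3 = s^2 - x1 - x2 mod 41 = 9^2 - 22 - 20 = 39
y3 = s (x1 - x3) - y1 mod 41 = 9 * (22 - 39) - 32 = 20

P + Q = (39, 20)


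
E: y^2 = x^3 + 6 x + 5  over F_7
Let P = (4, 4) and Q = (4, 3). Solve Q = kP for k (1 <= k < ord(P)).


Enumerate multiples of P until we hit Q = (4, 3):
  1P = (4, 4)
  2P = (3, 1)
  3P = (2, 2)
  4P = (2, 5)
  5P = (3, 6)
  6P = (4, 3)
Match found at i = 6.

k = 6


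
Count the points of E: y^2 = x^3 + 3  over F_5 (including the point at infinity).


For each x in F_5, count y with y^2 = x^3 + 0 x + 3 mod 5:
  x = 1: RHS = 4, y in [2, 3]  -> 2 point(s)
  x = 2: RHS = 1, y in [1, 4]  -> 2 point(s)
  x = 3: RHS = 0, y in [0]  -> 1 point(s)
Affine points: 5. Add the point at infinity: total = 6.

#E(F_5) = 6


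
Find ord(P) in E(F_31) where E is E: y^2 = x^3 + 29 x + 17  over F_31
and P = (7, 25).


Compute successive multiples of P until we hit O:
  1P = (7, 25)
  2P = (22, 9)
  3P = (3, 10)
  4P = (6, 2)
  5P = (20, 17)
  6P = (13, 24)
  7P = (5, 16)
  8P = (16, 12)
  ... (continuing to 33P)
  33P = O

ord(P) = 33


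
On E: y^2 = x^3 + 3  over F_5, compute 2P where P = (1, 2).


Doubling: s = (3 x1^2 + a) / (2 y1)
s = (3*1^2 + 0) / (2*2) mod 5 = 2
x3 = s^2 - 2 x1 mod 5 = 2^2 - 2*1 = 2
y3 = s (x1 - x3) - y1 mod 5 = 2 * (1 - 2) - 2 = 1

2P = (2, 1)


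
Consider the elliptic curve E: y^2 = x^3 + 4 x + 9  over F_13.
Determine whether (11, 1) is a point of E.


Check whether y^2 = x^3 + 4 x + 9 (mod 13) for (x, y) = (11, 1).
LHS: y^2 = 1^2 mod 13 = 1
RHS: x^3 + 4 x + 9 = 11^3 + 4*11 + 9 mod 13 = 6
LHS != RHS

No, not on the curve


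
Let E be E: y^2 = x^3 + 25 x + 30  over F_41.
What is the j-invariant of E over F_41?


Delta = -16(4 a^3 + 27 b^2) mod 41 = 34
-1728 * (4 a)^3 = -1728 * (4*25)^3 mod 41 = 22
j = 22 * 34^(-1) mod 41 = 32

j = 32 (mod 41)


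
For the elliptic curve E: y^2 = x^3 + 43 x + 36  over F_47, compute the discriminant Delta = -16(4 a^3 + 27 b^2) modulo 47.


4 a^3 + 27 b^2 = 4*43^3 + 27*36^2 = 318028 + 34992 = 353020
Delta = -16 * (353020) = -5648320
Delta mod 47 = 46

Delta = 46 (mod 47)


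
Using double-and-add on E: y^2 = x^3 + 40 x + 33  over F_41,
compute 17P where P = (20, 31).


k = 17 = 10001_2 (binary, LSB first: 10001)
Double-and-add from P = (20, 31):
  bit 0 = 1: acc = O + (20, 31) = (20, 31)
  bit 1 = 0: acc unchanged = (20, 31)
  bit 2 = 0: acc unchanged = (20, 31)
  bit 3 = 0: acc unchanged = (20, 31)
  bit 4 = 1: acc = (20, 31) + (27, 3) = (10, 11)

17P = (10, 11)


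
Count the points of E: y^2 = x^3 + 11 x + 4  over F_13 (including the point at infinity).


For each x in F_13, count y with y^2 = x^3 + 11 x + 4 mod 13:
  x = 0: RHS = 4, y in [2, 11]  -> 2 point(s)
  x = 1: RHS = 3, y in [4, 9]  -> 2 point(s)
  x = 3: RHS = 12, y in [5, 8]  -> 2 point(s)
  x = 6: RHS = 0, y in [0]  -> 1 point(s)
  x = 9: RHS = 0, y in [0]  -> 1 point(s)
  x = 10: RHS = 9, y in [3, 10]  -> 2 point(s)
  x = 11: RHS = 0, y in [0]  -> 1 point(s)
Affine points: 11. Add the point at infinity: total = 12.

#E(F_13) = 12


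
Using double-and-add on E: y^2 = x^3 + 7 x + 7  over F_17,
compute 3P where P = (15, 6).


k = 3 = 11_2 (binary, LSB first: 11)
Double-and-add from P = (15, 6):
  bit 0 = 1: acc = O + (15, 6) = (15, 6)
  bit 1 = 1: acc = (15, 6) + (13, 0) = (15, 11)

3P = (15, 11)


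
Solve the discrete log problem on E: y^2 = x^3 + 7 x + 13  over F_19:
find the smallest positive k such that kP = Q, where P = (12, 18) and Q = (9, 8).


Enumerate multiples of P until we hit Q = (9, 8):
  1P = (12, 18)
  2P = (15, 4)
  3P = (18, 10)
  4P = (14, 10)
  5P = (9, 8)
Match found at i = 5.

k = 5


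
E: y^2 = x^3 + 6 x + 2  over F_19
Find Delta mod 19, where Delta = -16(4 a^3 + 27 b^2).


4 a^3 + 27 b^2 = 4*6^3 + 27*2^2 = 864 + 108 = 972
Delta = -16 * (972) = -15552
Delta mod 19 = 9

Delta = 9 (mod 19)


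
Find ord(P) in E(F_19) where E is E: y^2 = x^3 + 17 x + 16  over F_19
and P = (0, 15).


Compute successive multiples of P until we hit O:
  1P = (0, 15)
  2P = (6, 12)
  3P = (18, 13)
  4P = (5, 13)
  5P = (2, 1)
  6P = (9, 10)
  7P = (15, 6)
  8P = (15, 13)
  ... (continuing to 15P)
  15P = O

ord(P) = 15


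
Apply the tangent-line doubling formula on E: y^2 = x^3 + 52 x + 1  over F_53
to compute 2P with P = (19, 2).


Doubling: s = (3 x1^2 + a) / (2 y1)
s = (3*19^2 + 52) / (2*2) mod 53 = 32
x3 = s^2 - 2 x1 mod 53 = 32^2 - 2*19 = 32
y3 = s (x1 - x3) - y1 mod 53 = 32 * (19 - 32) - 2 = 6

2P = (32, 6)


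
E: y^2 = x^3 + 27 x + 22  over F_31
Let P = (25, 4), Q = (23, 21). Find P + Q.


P != Q, so use the chord formula.
s = (y2 - y1) / (x2 - x1) = (17) / (29) mod 31 = 7
x3 = s^2 - x1 - x2 mod 31 = 7^2 - 25 - 23 = 1
y3 = s (x1 - x3) - y1 mod 31 = 7 * (25 - 1) - 4 = 9

P + Q = (1, 9)


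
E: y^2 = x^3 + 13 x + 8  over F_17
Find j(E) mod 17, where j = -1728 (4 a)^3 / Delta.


Delta = -16(4 a^3 + 27 b^2) mod 17 = 10
-1728 * (4 a)^3 = -1728 * (4*13)^3 mod 17 = 6
j = 6 * 10^(-1) mod 17 = 4

j = 4 (mod 17)


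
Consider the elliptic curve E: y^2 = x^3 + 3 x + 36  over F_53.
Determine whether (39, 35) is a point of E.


Check whether y^2 = x^3 + 3 x + 36 (mod 53) for (x, y) = (39, 35).
LHS: y^2 = 35^2 mod 53 = 6
RHS: x^3 + 3 x + 36 = 39^3 + 3*39 + 36 mod 53 = 6
LHS = RHS

Yes, on the curve


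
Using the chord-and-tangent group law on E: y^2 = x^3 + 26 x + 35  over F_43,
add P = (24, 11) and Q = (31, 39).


P != Q, so use the chord formula.
s = (y2 - y1) / (x2 - x1) = (28) / (7) mod 43 = 4
x3 = s^2 - x1 - x2 mod 43 = 4^2 - 24 - 31 = 4
y3 = s (x1 - x3) - y1 mod 43 = 4 * (24 - 4) - 11 = 26

P + Q = (4, 26)


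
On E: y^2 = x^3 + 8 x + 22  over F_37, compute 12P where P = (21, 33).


k = 12 = 1100_2 (binary, LSB first: 0011)
Double-and-add from P = (21, 33):
  bit 0 = 0: acc unchanged = O
  bit 1 = 0: acc unchanged = O
  bit 2 = 1: acc = O + (29, 36) = (29, 36)
  bit 3 = 1: acc = (29, 36) + (26, 34) = (3, 6)

12P = (3, 6)


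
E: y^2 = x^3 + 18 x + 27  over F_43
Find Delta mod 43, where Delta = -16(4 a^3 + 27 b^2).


4 a^3 + 27 b^2 = 4*18^3 + 27*27^2 = 23328 + 19683 = 43011
Delta = -16 * (43011) = -688176
Delta mod 43 = 39

Delta = 39 (mod 43)


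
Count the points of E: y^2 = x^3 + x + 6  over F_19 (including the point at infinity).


For each x in F_19, count y with y^2 = x^3 + 1 x + 6 mod 19:
  x = 0: RHS = 6, y in [5, 14]  -> 2 point(s)
  x = 2: RHS = 16, y in [4, 15]  -> 2 point(s)
  x = 3: RHS = 17, y in [6, 13]  -> 2 point(s)
  x = 4: RHS = 17, y in [6, 13]  -> 2 point(s)
  x = 6: RHS = 0, y in [0]  -> 1 point(s)
  x = 10: RHS = 9, y in [3, 16]  -> 2 point(s)
  x = 12: RHS = 17, y in [6, 13]  -> 2 point(s)
  x = 14: RHS = 9, y in [3, 16]  -> 2 point(s)
  x = 18: RHS = 4, y in [2, 17]  -> 2 point(s)
Affine points: 17. Add the point at infinity: total = 18.

#E(F_19) = 18


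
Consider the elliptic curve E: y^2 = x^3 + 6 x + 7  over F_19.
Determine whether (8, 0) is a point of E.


Check whether y^2 = x^3 + 6 x + 7 (mod 19) for (x, y) = (8, 0).
LHS: y^2 = 0^2 mod 19 = 0
RHS: x^3 + 6 x + 7 = 8^3 + 6*8 + 7 mod 19 = 16
LHS != RHS

No, not on the curve


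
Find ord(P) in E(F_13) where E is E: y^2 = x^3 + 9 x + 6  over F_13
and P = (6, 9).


Compute successive multiples of P until we hit O:
  1P = (6, 9)
  2P = (1, 4)
  3P = (7, 3)
  4P = (10, 2)
  5P = (9, 6)
  6P = (12, 10)
  7P = (12, 3)
  8P = (9, 7)
  ... (continuing to 13P)
  13P = O

ord(P) = 13


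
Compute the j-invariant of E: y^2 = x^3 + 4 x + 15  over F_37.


Delta = -16(4 a^3 + 27 b^2) mod 37 = 10
-1728 * (4 a)^3 = -1728 * (4*4)^3 mod 37 = 27
j = 27 * 10^(-1) mod 37 = 36

j = 36 (mod 37)


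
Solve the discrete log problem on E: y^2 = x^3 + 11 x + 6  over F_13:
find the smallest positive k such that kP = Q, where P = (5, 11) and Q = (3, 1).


Enumerate multiples of P until we hit Q = (3, 1):
  1P = (5, 11)
  2P = (7, 6)
  3P = (4, 6)
  4P = (3, 12)
  5P = (2, 7)
  6P = (2, 6)
  7P = (3, 1)
Match found at i = 7.

k = 7


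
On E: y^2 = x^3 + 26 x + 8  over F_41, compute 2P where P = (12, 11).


Doubling: s = (3 x1^2 + a) / (2 y1)
s = (3*12^2 + 26) / (2*11) mod 41 = 32
x3 = s^2 - 2 x1 mod 41 = 32^2 - 2*12 = 16
y3 = s (x1 - x3) - y1 mod 41 = 32 * (12 - 16) - 11 = 25

2P = (16, 25)


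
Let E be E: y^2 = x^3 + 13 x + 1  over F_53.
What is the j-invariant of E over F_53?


Delta = -16(4 a^3 + 27 b^2) mod 53 = 46
-1728 * (4 a)^3 = -1728 * (4*13)^3 mod 53 = 32
j = 32 * 46^(-1) mod 53 = 3

j = 3 (mod 53)


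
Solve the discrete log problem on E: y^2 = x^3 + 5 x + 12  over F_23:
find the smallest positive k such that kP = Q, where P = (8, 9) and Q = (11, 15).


Enumerate multiples of P until we hit Q = (11, 15):
  1P = (8, 9)
  2P = (11, 8)
  3P = (22, 11)
  4P = (1, 15)
  5P = (3, 13)
  6P = (20, 19)
  7P = (4, 2)
  8P = (4, 21)
  9P = (20, 4)
  10P = (3, 10)
  11P = (1, 8)
  12P = (22, 12)
  13P = (11, 15)
Match found at i = 13.

k = 13


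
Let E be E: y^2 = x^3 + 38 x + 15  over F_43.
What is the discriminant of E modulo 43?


4 a^3 + 27 b^2 = 4*38^3 + 27*15^2 = 219488 + 6075 = 225563
Delta = -16 * (225563) = -3609008
Delta mod 43 = 25

Delta = 25 (mod 43)


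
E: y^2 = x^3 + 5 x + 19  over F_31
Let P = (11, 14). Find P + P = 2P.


Doubling: s = (3 x1^2 + a) / (2 y1)
s = (3*11^2 + 5) / (2*14) mod 31 = 22
x3 = s^2 - 2 x1 mod 31 = 22^2 - 2*11 = 28
y3 = s (x1 - x3) - y1 mod 31 = 22 * (11 - 28) - 14 = 15

2P = (28, 15)


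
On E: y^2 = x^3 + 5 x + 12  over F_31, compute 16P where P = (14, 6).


k = 16 = 10000_2 (binary, LSB first: 00001)
Double-and-add from P = (14, 6):
  bit 0 = 0: acc unchanged = O
  bit 1 = 0: acc unchanged = O
  bit 2 = 0: acc unchanged = O
  bit 3 = 0: acc unchanged = O
  bit 4 = 1: acc = O + (29, 5) = (29, 5)

16P = (29, 5)


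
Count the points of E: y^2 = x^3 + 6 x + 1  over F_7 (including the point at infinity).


For each x in F_7, count y with y^2 = x^3 + 6 x + 1 mod 7:
  x = 0: RHS = 1, y in [1, 6]  -> 2 point(s)
  x = 1: RHS = 1, y in [1, 6]  -> 2 point(s)
  x = 2: RHS = 0, y in [0]  -> 1 point(s)
  x = 3: RHS = 4, y in [2, 5]  -> 2 point(s)
  x = 5: RHS = 2, y in [3, 4]  -> 2 point(s)
  x = 6: RHS = 1, y in [1, 6]  -> 2 point(s)
Affine points: 11. Add the point at infinity: total = 12.

#E(F_7) = 12


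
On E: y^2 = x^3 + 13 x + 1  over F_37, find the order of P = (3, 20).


Compute successive multiples of P until we hit O:
  1P = (3, 20)
  2P = (32, 25)
  3P = (18, 31)
  4P = (7, 19)
  5P = (34, 34)
  6P = (26, 9)
  7P = (19, 15)
  8P = (19, 22)
  ... (continuing to 15P)
  15P = O

ord(P) = 15


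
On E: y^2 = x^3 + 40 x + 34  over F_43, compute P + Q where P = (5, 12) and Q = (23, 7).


P != Q, so use the chord formula.
s = (y2 - y1) / (x2 - x1) = (38) / (18) mod 43 = 26
x3 = s^2 - x1 - x2 mod 43 = 26^2 - 5 - 23 = 3
y3 = s (x1 - x3) - y1 mod 43 = 26 * (5 - 3) - 12 = 40

P + Q = (3, 40)


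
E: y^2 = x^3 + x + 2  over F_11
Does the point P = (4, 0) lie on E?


Check whether y^2 = x^3 + 1 x + 2 (mod 11) for (x, y) = (4, 0).
LHS: y^2 = 0^2 mod 11 = 0
RHS: x^3 + 1 x + 2 = 4^3 + 1*4 + 2 mod 11 = 4
LHS != RHS

No, not on the curve


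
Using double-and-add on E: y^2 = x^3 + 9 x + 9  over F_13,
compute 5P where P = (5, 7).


k = 5 = 101_2 (binary, LSB first: 101)
Double-and-add from P = (5, 7):
  bit 0 = 1: acc = O + (5, 7) = (5, 7)
  bit 1 = 0: acc unchanged = (5, 7)
  bit 2 = 1: acc = (5, 7) + (12, 8) = (0, 3)

5P = (0, 3)


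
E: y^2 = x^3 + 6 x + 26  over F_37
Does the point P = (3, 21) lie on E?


Check whether y^2 = x^3 + 6 x + 26 (mod 37) for (x, y) = (3, 21).
LHS: y^2 = 21^2 mod 37 = 34
RHS: x^3 + 6 x + 26 = 3^3 + 6*3 + 26 mod 37 = 34
LHS = RHS

Yes, on the curve


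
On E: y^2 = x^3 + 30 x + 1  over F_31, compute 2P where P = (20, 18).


Doubling: s = (3 x1^2 + a) / (2 y1)
s = (3*20^2 + 30) / (2*18) mod 31 = 29
x3 = s^2 - 2 x1 mod 31 = 29^2 - 2*20 = 26
y3 = s (x1 - x3) - y1 mod 31 = 29 * (20 - 26) - 18 = 25

2P = (26, 25)


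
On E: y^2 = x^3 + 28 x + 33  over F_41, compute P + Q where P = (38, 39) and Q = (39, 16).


P != Q, so use the chord formula.
s = (y2 - y1) / (x2 - x1) = (18) / (1) mod 41 = 18
x3 = s^2 - x1 - x2 mod 41 = 18^2 - 38 - 39 = 1
y3 = s (x1 - x3) - y1 mod 41 = 18 * (38 - 1) - 39 = 12

P + Q = (1, 12)


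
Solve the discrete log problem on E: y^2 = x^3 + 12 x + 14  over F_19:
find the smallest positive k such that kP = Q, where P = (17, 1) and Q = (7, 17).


Enumerate multiples of P until we hit Q = (7, 17):
  1P = (17, 1)
  2P = (15, 4)
  3P = (13, 12)
  4P = (12, 9)
  5P = (7, 2)
  6P = (18, 1)
  7P = (3, 18)
  8P = (6, 6)
  9P = (5, 16)
  10P = (14, 0)
  11P = (5, 3)
  12P = (6, 13)
  13P = (3, 1)
  14P = (18, 18)
  15P = (7, 17)
Match found at i = 15.

k = 15


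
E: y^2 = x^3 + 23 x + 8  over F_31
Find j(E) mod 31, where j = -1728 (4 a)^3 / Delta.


Delta = -16(4 a^3 + 27 b^2) mod 31 = 5
-1728 * (4 a)^3 = -1728 * (4*23)^3 mod 31 = 23
j = 23 * 5^(-1) mod 31 = 17

j = 17 (mod 31)


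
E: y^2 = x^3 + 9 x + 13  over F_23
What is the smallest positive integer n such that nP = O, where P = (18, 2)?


Compute successive multiples of P until we hit O:
  1P = (18, 2)
  2P = (14, 13)
  3P = (0, 6)
  4P = (13, 2)
  5P = (15, 21)
  6P = (2, 4)
  7P = (12, 3)
  8P = (9, 8)
  ... (continuing to 20P)
  20P = O

ord(P) = 20


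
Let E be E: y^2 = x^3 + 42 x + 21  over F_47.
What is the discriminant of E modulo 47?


4 a^3 + 27 b^2 = 4*42^3 + 27*21^2 = 296352 + 11907 = 308259
Delta = -16 * (308259) = -4932144
Delta mod 47 = 36

Delta = 36 (mod 47)


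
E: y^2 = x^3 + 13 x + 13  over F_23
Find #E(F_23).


For each x in F_23, count y with y^2 = x^3 + 13 x + 13 mod 23:
  x = 0: RHS = 13, y in [6, 17]  -> 2 point(s)
  x = 1: RHS = 4, y in [2, 21]  -> 2 point(s)
  x = 2: RHS = 1, y in [1, 22]  -> 2 point(s)
  x = 6: RHS = 8, y in [10, 13]  -> 2 point(s)
  x = 8: RHS = 8, y in [10, 13]  -> 2 point(s)
  x = 9: RHS = 8, y in [10, 13]  -> 2 point(s)
  x = 10: RHS = 16, y in [4, 19]  -> 2 point(s)
  x = 14: RHS = 18, y in [8, 15]  -> 2 point(s)
  x = 15: RHS = 18, y in [8, 15]  -> 2 point(s)
  x = 16: RHS = 16, y in [4, 19]  -> 2 point(s)
  x = 17: RHS = 18, y in [8, 15]  -> 2 point(s)
  x = 19: RHS = 12, y in [9, 14]  -> 2 point(s)
  x = 20: RHS = 16, y in [4, 19]  -> 2 point(s)
  x = 21: RHS = 2, y in [5, 18]  -> 2 point(s)
Affine points: 28. Add the point at infinity: total = 29.

#E(F_23) = 29


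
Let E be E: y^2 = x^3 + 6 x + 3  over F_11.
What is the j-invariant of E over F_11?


Delta = -16(4 a^3 + 27 b^2) mod 11 = 9
-1728 * (4 a)^3 = -1728 * (4*6)^3 mod 11 = 3
j = 3 * 9^(-1) mod 11 = 4

j = 4 (mod 11)


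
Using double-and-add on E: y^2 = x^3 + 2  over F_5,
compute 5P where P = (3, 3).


k = 5 = 101_2 (binary, LSB first: 101)
Double-and-add from P = (3, 3):
  bit 0 = 1: acc = O + (3, 3) = (3, 3)
  bit 1 = 0: acc unchanged = (3, 3)
  bit 2 = 1: acc = (3, 3) + (3, 3) = (3, 2)

5P = (3, 2)


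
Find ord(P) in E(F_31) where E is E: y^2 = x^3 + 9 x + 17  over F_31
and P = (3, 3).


Compute successive multiples of P until we hit O:
  1P = (3, 3)
  2P = (30, 21)
  3P = (26, 23)
  4P = (16, 14)
  5P = (14, 2)
  6P = (24, 13)
  7P = (5, 30)
  8P = (27, 14)
  ... (continuing to 27P)
  27P = O

ord(P) = 27


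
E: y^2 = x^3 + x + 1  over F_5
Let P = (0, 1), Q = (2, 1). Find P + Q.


P != Q, so use the chord formula.
s = (y2 - y1) / (x2 - x1) = (0) / (2) mod 5 = 0
x3 = s^2 - x1 - x2 mod 5 = 0^2 - 0 - 2 = 3
y3 = s (x1 - x3) - y1 mod 5 = 0 * (0 - 3) - 1 = 4

P + Q = (3, 4)


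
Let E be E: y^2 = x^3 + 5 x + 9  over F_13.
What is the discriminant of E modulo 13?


4 a^3 + 27 b^2 = 4*5^3 + 27*9^2 = 500 + 2187 = 2687
Delta = -16 * (2687) = -42992
Delta mod 13 = 12

Delta = 12 (mod 13)


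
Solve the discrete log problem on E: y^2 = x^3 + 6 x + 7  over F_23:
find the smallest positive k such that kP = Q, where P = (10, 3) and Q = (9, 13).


Enumerate multiples of P until we hit Q = (9, 13):
  1P = (10, 3)
  2P = (5, 22)
  3P = (16, 6)
  4P = (3, 12)
  5P = (14, 12)
  6P = (17, 10)
  7P = (20, 10)
  8P = (2, 21)
  9P = (6, 11)
  10P = (11, 22)
  11P = (18, 6)
  12P = (7, 1)
  13P = (9, 13)
Match found at i = 13.

k = 13


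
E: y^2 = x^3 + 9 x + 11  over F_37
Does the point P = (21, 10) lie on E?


Check whether y^2 = x^3 + 9 x + 11 (mod 37) for (x, y) = (21, 10).
LHS: y^2 = 10^2 mod 37 = 26
RHS: x^3 + 9 x + 11 = 21^3 + 9*21 + 11 mod 37 = 26
LHS = RHS

Yes, on the curve


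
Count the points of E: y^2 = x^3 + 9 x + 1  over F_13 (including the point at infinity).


For each x in F_13, count y with y^2 = x^3 + 9 x + 1 mod 13:
  x = 0: RHS = 1, y in [1, 12]  -> 2 point(s)
  x = 2: RHS = 1, y in [1, 12]  -> 2 point(s)
  x = 3: RHS = 3, y in [4, 9]  -> 2 point(s)
  x = 4: RHS = 10, y in [6, 7]  -> 2 point(s)
  x = 7: RHS = 4, y in [2, 11]  -> 2 point(s)
  x = 8: RHS = 0, y in [0]  -> 1 point(s)
  x = 10: RHS = 12, y in [5, 8]  -> 2 point(s)
  x = 11: RHS = 1, y in [1, 12]  -> 2 point(s)
  x = 12: RHS = 4, y in [2, 11]  -> 2 point(s)
Affine points: 17. Add the point at infinity: total = 18.

#E(F_13) = 18


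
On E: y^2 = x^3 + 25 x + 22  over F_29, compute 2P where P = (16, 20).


Doubling: s = (3 x1^2 + a) / (2 y1)
s = (3*16^2 + 25) / (2*20) mod 29 = 22
x3 = s^2 - 2 x1 mod 29 = 22^2 - 2*16 = 17
y3 = s (x1 - x3) - y1 mod 29 = 22 * (16 - 17) - 20 = 16

2P = (17, 16)


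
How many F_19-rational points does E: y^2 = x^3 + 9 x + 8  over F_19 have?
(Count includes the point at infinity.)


For each x in F_19, count y with y^2 = x^3 + 9 x + 8 mod 19:
  x = 3: RHS = 5, y in [9, 10]  -> 2 point(s)
  x = 5: RHS = 7, y in [8, 11]  -> 2 point(s)
  x = 9: RHS = 1, y in [1, 18]  -> 2 point(s)
  x = 12: RHS = 1, y in [1, 18]  -> 2 point(s)
  x = 13: RHS = 4, y in [2, 17]  -> 2 point(s)
  x = 14: RHS = 9, y in [3, 16]  -> 2 point(s)
  x = 16: RHS = 11, y in [7, 12]  -> 2 point(s)
  x = 17: RHS = 1, y in [1, 18]  -> 2 point(s)
  x = 18: RHS = 17, y in [6, 13]  -> 2 point(s)
Affine points: 18. Add the point at infinity: total = 19.

#E(F_19) = 19


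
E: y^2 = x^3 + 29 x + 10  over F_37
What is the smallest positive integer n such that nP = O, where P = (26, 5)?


Compute successive multiples of P until we hit O:
  1P = (26, 5)
  2P = (15, 34)
  3P = (32, 31)
  4P = (6, 20)
  5P = (31, 8)
  6P = (7, 36)
  7P = (0, 11)
  8P = (22, 14)
  ... (continuing to 30P)
  30P = O

ord(P) = 30


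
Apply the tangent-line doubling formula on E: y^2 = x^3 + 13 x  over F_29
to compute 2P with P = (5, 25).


Doubling: s = (3 x1^2 + a) / (2 y1)
s = (3*5^2 + 13) / (2*25) mod 29 = 18
x3 = s^2 - 2 x1 mod 29 = 18^2 - 2*5 = 24
y3 = s (x1 - x3) - y1 mod 29 = 18 * (5 - 24) - 25 = 10

2P = (24, 10)


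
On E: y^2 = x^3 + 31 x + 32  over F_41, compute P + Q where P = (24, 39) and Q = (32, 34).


P != Q, so use the chord formula.
s = (y2 - y1) / (x2 - x1) = (36) / (8) mod 41 = 25
x3 = s^2 - x1 - x2 mod 41 = 25^2 - 24 - 32 = 36
y3 = s (x1 - x3) - y1 mod 41 = 25 * (24 - 36) - 39 = 30

P + Q = (36, 30)


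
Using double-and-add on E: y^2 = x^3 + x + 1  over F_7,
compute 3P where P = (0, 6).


k = 3 = 11_2 (binary, LSB first: 11)
Double-and-add from P = (0, 6):
  bit 0 = 1: acc = O + (0, 6) = (0, 6)
  bit 1 = 1: acc = (0, 6) + (2, 2) = (2, 5)

3P = (2, 5)


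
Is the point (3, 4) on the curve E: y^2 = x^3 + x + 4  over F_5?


Check whether y^2 = x^3 + 1 x + 4 (mod 5) for (x, y) = (3, 4).
LHS: y^2 = 4^2 mod 5 = 1
RHS: x^3 + 1 x + 4 = 3^3 + 1*3 + 4 mod 5 = 4
LHS != RHS

No, not on the curve


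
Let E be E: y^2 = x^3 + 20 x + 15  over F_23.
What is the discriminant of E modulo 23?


4 a^3 + 27 b^2 = 4*20^3 + 27*15^2 = 32000 + 6075 = 38075
Delta = -16 * (38075) = -609200
Delta mod 23 = 1

Delta = 1 (mod 23)


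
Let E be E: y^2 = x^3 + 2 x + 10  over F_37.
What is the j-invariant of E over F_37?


Delta = -16(4 a^3 + 27 b^2) mod 37 = 22
-1728 * (4 a)^3 = -1728 * (4*2)^3 mod 37 = 8
j = 8 * 22^(-1) mod 37 = 34

j = 34 (mod 37)


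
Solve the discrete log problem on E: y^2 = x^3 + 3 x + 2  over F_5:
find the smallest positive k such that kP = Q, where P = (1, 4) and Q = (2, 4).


Enumerate multiples of P until we hit Q = (2, 4):
  1P = (1, 4)
  2P = (2, 4)
Match found at i = 2.

k = 2


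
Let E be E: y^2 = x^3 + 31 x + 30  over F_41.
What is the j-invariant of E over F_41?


Delta = -16(4 a^3 + 27 b^2) mod 41 = 2
-1728 * (4 a)^3 = -1728 * (4*31)^3 mod 41 = 35
j = 35 * 2^(-1) mod 41 = 38

j = 38 (mod 41)


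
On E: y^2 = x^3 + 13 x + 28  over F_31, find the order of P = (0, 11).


Compute successive multiples of P until we hit O:
  1P = (0, 11)
  2P = (4, 12)
  3P = (29, 5)
  4P = (11, 18)
  5P = (14, 28)
  6P = (18, 7)
  7P = (23, 1)
  8P = (27, 25)
  ... (continuing to 40P)
  40P = O

ord(P) = 40


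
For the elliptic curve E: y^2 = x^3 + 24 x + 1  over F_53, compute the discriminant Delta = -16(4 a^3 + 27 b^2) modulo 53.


4 a^3 + 27 b^2 = 4*24^3 + 27*1^2 = 55296 + 27 = 55323
Delta = -16 * (55323) = -885168
Delta mod 53 = 38

Delta = 38 (mod 53)


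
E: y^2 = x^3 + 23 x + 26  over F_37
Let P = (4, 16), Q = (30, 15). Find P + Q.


P != Q, so use the chord formula.
s = (y2 - y1) / (x2 - x1) = (36) / (26) mod 37 = 27
x3 = s^2 - x1 - x2 mod 37 = 27^2 - 4 - 30 = 29
y3 = s (x1 - x3) - y1 mod 37 = 27 * (4 - 29) - 16 = 12

P + Q = (29, 12)


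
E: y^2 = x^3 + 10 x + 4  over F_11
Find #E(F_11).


For each x in F_11, count y with y^2 = x^3 + 10 x + 4 mod 11:
  x = 0: RHS = 4, y in [2, 9]  -> 2 point(s)
  x = 1: RHS = 4, y in [2, 9]  -> 2 point(s)
  x = 4: RHS = 9, y in [3, 8]  -> 2 point(s)
  x = 5: RHS = 3, y in [5, 6]  -> 2 point(s)
  x = 6: RHS = 5, y in [4, 7]  -> 2 point(s)
  x = 9: RHS = 9, y in [3, 8]  -> 2 point(s)
  x = 10: RHS = 4, y in [2, 9]  -> 2 point(s)
Affine points: 14. Add the point at infinity: total = 15.

#E(F_11) = 15


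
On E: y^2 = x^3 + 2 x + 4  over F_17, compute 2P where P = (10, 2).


Doubling: s = (3 x1^2 + a) / (2 y1)
s = (3*10^2 + 2) / (2*2) mod 17 = 16
x3 = s^2 - 2 x1 mod 17 = 16^2 - 2*10 = 15
y3 = s (x1 - x3) - y1 mod 17 = 16 * (10 - 15) - 2 = 3

2P = (15, 3)


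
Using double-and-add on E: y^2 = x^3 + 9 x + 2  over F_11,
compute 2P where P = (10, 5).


k = 2 = 10_2 (binary, LSB first: 01)
Double-and-add from P = (10, 5):
  bit 0 = 0: acc unchanged = O
  bit 1 = 1: acc = O + (3, 10) = (3, 10)

2P = (3, 10)


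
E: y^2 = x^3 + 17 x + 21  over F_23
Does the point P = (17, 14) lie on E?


Check whether y^2 = x^3 + 17 x + 21 (mod 23) for (x, y) = (17, 14).
LHS: y^2 = 14^2 mod 23 = 12
RHS: x^3 + 17 x + 21 = 17^3 + 17*17 + 21 mod 23 = 2
LHS != RHS

No, not on the curve


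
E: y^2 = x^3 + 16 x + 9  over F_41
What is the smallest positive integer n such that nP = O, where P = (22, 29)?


Compute successive multiples of P until we hit O:
  1P = (22, 29)
  2P = (29, 37)
  3P = (39, 16)
  4P = (3, 24)
  5P = (18, 26)
  6P = (40, 19)
  7P = (36, 38)
  8P = (15, 37)
  ... (continuing to 53P)
  53P = O

ord(P) = 53


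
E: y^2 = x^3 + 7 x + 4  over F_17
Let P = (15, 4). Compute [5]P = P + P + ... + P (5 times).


k = 5 = 101_2 (binary, LSB first: 101)
Double-and-add from P = (15, 4):
  bit 0 = 1: acc = O + (15, 4) = (15, 4)
  bit 1 = 0: acc unchanged = (15, 4)
  bit 2 = 1: acc = (15, 4) + (11, 1) = (16, 8)

5P = (16, 8)


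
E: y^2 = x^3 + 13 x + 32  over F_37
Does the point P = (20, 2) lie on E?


Check whether y^2 = x^3 + 13 x + 32 (mod 37) for (x, y) = (20, 2).
LHS: y^2 = 2^2 mod 37 = 4
RHS: x^3 + 13 x + 32 = 20^3 + 13*20 + 32 mod 37 = 4
LHS = RHS

Yes, on the curve


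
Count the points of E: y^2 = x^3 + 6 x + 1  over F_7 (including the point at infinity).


For each x in F_7, count y with y^2 = x^3 + 6 x + 1 mod 7:
  x = 0: RHS = 1, y in [1, 6]  -> 2 point(s)
  x = 1: RHS = 1, y in [1, 6]  -> 2 point(s)
  x = 2: RHS = 0, y in [0]  -> 1 point(s)
  x = 3: RHS = 4, y in [2, 5]  -> 2 point(s)
  x = 5: RHS = 2, y in [3, 4]  -> 2 point(s)
  x = 6: RHS = 1, y in [1, 6]  -> 2 point(s)
Affine points: 11. Add the point at infinity: total = 12.

#E(F_7) = 12


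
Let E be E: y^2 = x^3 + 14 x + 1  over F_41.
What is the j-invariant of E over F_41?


Delta = -16(4 a^3 + 27 b^2) mod 41 = 6
-1728 * (4 a)^3 = -1728 * (4*14)^3 mod 41 = 4
j = 4 * 6^(-1) mod 41 = 28

j = 28 (mod 41)


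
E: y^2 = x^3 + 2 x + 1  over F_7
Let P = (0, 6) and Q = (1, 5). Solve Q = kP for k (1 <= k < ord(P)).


Enumerate multiples of P until we hit Q = (1, 5):
  1P = (0, 6)
  2P = (1, 2)
  3P = (1, 5)
Match found at i = 3.

k = 3


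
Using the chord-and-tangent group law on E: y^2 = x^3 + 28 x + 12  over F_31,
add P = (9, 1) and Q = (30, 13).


P != Q, so use the chord formula.
s = (y2 - y1) / (x2 - x1) = (12) / (21) mod 31 = 5
x3 = s^2 - x1 - x2 mod 31 = 5^2 - 9 - 30 = 17
y3 = s (x1 - x3) - y1 mod 31 = 5 * (9 - 17) - 1 = 21

P + Q = (17, 21)


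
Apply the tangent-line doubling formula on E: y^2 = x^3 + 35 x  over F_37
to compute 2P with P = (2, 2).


Doubling: s = (3 x1^2 + a) / (2 y1)
s = (3*2^2 + 35) / (2*2) mod 37 = 21
x3 = s^2 - 2 x1 mod 37 = 21^2 - 2*2 = 30
y3 = s (x1 - x3) - y1 mod 37 = 21 * (2 - 30) - 2 = 2

2P = (30, 2)


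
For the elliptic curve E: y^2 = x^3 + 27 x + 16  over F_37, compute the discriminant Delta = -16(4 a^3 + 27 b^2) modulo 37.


4 a^3 + 27 b^2 = 4*27^3 + 27*16^2 = 78732 + 6912 = 85644
Delta = -16 * (85644) = -1370304
Delta mod 37 = 28

Delta = 28 (mod 37)


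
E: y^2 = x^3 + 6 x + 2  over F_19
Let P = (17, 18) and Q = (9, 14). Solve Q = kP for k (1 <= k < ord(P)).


Enumerate multiples of P until we hit Q = (9, 14):
  1P = (17, 18)
  2P = (9, 5)
  3P = (9, 14)
Match found at i = 3.

k = 3


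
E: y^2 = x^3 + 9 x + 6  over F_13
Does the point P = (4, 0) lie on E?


Check whether y^2 = x^3 + 9 x + 6 (mod 13) for (x, y) = (4, 0).
LHS: y^2 = 0^2 mod 13 = 0
RHS: x^3 + 9 x + 6 = 4^3 + 9*4 + 6 mod 13 = 2
LHS != RHS

No, not on the curve


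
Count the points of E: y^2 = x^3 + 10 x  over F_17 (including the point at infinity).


For each x in F_17, count y with y^2 = x^3 + 10 x + 0 mod 17:
  x = 0: RHS = 0, y in [0]  -> 1 point(s)
  x = 4: RHS = 2, y in [6, 11]  -> 2 point(s)
  x = 6: RHS = 4, y in [2, 15]  -> 2 point(s)
  x = 11: RHS = 13, y in [8, 9]  -> 2 point(s)
  x = 13: RHS = 15, y in [7, 10]  -> 2 point(s)
Affine points: 9. Add the point at infinity: total = 10.

#E(F_17) = 10


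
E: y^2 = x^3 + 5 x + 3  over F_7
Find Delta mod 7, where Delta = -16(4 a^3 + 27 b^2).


4 a^3 + 27 b^2 = 4*5^3 + 27*3^2 = 500 + 243 = 743
Delta = -16 * (743) = -11888
Delta mod 7 = 5

Delta = 5 (mod 7)


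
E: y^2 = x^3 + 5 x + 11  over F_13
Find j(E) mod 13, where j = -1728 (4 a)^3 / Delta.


Delta = -16(4 a^3 + 27 b^2) mod 13 = 9
-1728 * (4 a)^3 = -1728 * (4*5)^3 mod 13 = 5
j = 5 * 9^(-1) mod 13 = 2

j = 2 (mod 13)


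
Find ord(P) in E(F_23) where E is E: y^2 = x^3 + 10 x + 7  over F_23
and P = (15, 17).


Compute successive multiples of P until we hit O:
  1P = (15, 17)
  2P = (1, 8)
  3P = (8, 22)
  4P = (16, 10)
  5P = (18, 4)
  6P = (19, 8)
  7P = (7, 11)
  8P = (3, 15)
  ... (continuing to 25P)
  25P = O

ord(P) = 25


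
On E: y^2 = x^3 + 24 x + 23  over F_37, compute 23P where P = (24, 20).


k = 23 = 10111_2 (binary, LSB first: 11101)
Double-and-add from P = (24, 20):
  bit 0 = 1: acc = O + (24, 20) = (24, 20)
  bit 1 = 1: acc = (24, 20) + (16, 27) = (18, 21)
  bit 2 = 1: acc = (18, 21) + (31, 12) = (13, 4)
  bit 3 = 0: acc unchanged = (13, 4)
  bit 4 = 1: acc = (13, 4) + (35, 2) = (15, 13)

23P = (15, 13)


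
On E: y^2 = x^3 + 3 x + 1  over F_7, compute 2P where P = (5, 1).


Doubling: s = (3 x1^2 + a) / (2 y1)
s = (3*5^2 + 3) / (2*1) mod 7 = 4
x3 = s^2 - 2 x1 mod 7 = 4^2 - 2*5 = 6
y3 = s (x1 - x3) - y1 mod 7 = 4 * (5 - 6) - 1 = 2

2P = (6, 2)


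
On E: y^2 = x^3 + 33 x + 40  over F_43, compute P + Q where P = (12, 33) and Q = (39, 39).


P != Q, so use the chord formula.
s = (y2 - y1) / (x2 - x1) = (6) / (27) mod 43 = 5
x3 = s^2 - x1 - x2 mod 43 = 5^2 - 12 - 39 = 17
y3 = s (x1 - x3) - y1 mod 43 = 5 * (12 - 17) - 33 = 28

P + Q = (17, 28)


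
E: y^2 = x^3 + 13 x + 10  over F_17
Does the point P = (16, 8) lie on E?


Check whether y^2 = x^3 + 13 x + 10 (mod 17) for (x, y) = (16, 8).
LHS: y^2 = 8^2 mod 17 = 13
RHS: x^3 + 13 x + 10 = 16^3 + 13*16 + 10 mod 17 = 13
LHS = RHS

Yes, on the curve


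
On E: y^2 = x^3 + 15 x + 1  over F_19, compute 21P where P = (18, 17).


k = 21 = 10101_2 (binary, LSB first: 10101)
Double-and-add from P = (18, 17):
  bit 0 = 1: acc = O + (18, 17) = (18, 17)
  bit 1 = 0: acc unchanged = (18, 17)
  bit 2 = 1: acc = (18, 17) + (0, 18) = (2, 18)
  bit 3 = 0: acc unchanged = (2, 18)
  bit 4 = 1: acc = (2, 18) + (17, 18) = (0, 1)

21P = (0, 1)


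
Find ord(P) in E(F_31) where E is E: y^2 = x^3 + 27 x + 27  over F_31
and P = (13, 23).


Compute successive multiples of P until we hit O:
  1P = (13, 23)
  2P = (15, 5)
  3P = (22, 27)
  4P = (5, 15)
  5P = (14, 7)
  6P = (12, 23)
  7P = (6, 8)
  8P = (9, 21)
  ... (continuing to 25P)
  25P = O

ord(P) = 25


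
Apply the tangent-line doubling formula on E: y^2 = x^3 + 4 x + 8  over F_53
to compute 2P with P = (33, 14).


Doubling: s = (3 x1^2 + a) / (2 y1)
s = (3*33^2 + 4) / (2*14) mod 53 = 43
x3 = s^2 - 2 x1 mod 53 = 43^2 - 2*33 = 34
y3 = s (x1 - x3) - y1 mod 53 = 43 * (33 - 34) - 14 = 49

2P = (34, 49)


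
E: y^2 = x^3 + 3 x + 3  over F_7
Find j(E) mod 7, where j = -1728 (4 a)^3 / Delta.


Delta = -16(4 a^3 + 27 b^2) mod 7 = 5
-1728 * (4 a)^3 = -1728 * (4*3)^3 mod 7 = 6
j = 6 * 5^(-1) mod 7 = 4

j = 4 (mod 7)


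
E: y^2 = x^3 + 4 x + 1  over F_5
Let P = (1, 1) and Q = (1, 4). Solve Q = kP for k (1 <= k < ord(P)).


Enumerate multiples of P until we hit Q = (1, 4):
  1P = (1, 1)
  2P = (4, 1)
  3P = (0, 4)
  4P = (3, 0)
  5P = (0, 1)
  6P = (4, 4)
  7P = (1, 4)
Match found at i = 7.

k = 7


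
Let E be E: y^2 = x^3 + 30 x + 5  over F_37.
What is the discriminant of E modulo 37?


4 a^3 + 27 b^2 = 4*30^3 + 27*5^2 = 108000 + 675 = 108675
Delta = -16 * (108675) = -1738800
Delta mod 37 = 15

Delta = 15 (mod 37)


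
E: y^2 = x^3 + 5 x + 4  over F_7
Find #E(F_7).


For each x in F_7, count y with y^2 = x^3 + 5 x + 4 mod 7:
  x = 0: RHS = 4, y in [2, 5]  -> 2 point(s)
  x = 2: RHS = 1, y in [1, 6]  -> 2 point(s)
  x = 3: RHS = 4, y in [2, 5]  -> 2 point(s)
  x = 4: RHS = 4, y in [2, 5]  -> 2 point(s)
  x = 5: RHS = 0, y in [0]  -> 1 point(s)
Affine points: 9. Add the point at infinity: total = 10.

#E(F_7) = 10


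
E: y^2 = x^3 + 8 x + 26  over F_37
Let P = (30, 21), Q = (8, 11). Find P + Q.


P != Q, so use the chord formula.
s = (y2 - y1) / (x2 - x1) = (27) / (15) mod 37 = 24
x3 = s^2 - x1 - x2 mod 37 = 24^2 - 30 - 8 = 20
y3 = s (x1 - x3) - y1 mod 37 = 24 * (30 - 20) - 21 = 34

P + Q = (20, 34)
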